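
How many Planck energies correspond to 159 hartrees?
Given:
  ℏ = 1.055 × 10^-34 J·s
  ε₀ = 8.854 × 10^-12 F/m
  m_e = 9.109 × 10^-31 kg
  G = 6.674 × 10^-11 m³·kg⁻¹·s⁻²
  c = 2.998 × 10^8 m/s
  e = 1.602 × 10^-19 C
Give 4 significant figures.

3.538 × 10^-25

hartree: E_h = m_e e⁴/(4πε₀ℏ)² = 4.354 × 10^-18 J
Planck energy: E_P = √(ℏc⁵/G) = 1.957 × 10^9 J
159 × 4.354 × 10^-18 / 1.957 × 10^9 = 3.538 × 10^-25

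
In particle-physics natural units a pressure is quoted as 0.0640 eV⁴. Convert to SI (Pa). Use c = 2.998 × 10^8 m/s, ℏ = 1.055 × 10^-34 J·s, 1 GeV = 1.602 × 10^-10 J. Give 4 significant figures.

Pressure is [E]/[L]³ = [E]⁴/(ℏc)³.
1 GeV⁴ → 1/(ℏc)³ × (1 GeV in J)⁴ = 2.082 × 10^37 Pa.
Convert the energy scale: 0.0640 eV⁴ = 6.40 × 10^-38 GeV⁴.
Result: 6.40 × 10^-38 × 2.082 × 10^37 = 1.332 Pa.

1.332 Pa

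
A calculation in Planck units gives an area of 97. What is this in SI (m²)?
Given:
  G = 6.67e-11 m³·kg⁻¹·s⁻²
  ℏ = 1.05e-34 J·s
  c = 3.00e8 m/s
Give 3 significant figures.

One Planck area: A_P = ℏG/c³ = 2.59e-70 m².
97 × 2.59e-70 m² = 2.52e-68 m²

2.52e-68 m²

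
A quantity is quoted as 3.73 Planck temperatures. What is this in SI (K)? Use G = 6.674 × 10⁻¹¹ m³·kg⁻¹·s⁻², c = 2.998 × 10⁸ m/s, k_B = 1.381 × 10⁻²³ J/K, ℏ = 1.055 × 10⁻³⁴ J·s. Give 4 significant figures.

One Planck temperature: T_P = √(ℏc⁵/G) / k_B = 1.417 × 10³² K.
3.73 × 1.417 × 10³² K = 5.285 × 10³² K

5.285 × 10³² K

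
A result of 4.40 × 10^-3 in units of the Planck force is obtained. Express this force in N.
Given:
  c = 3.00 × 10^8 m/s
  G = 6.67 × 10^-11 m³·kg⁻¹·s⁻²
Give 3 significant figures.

One Planck force: F_P = c⁴/G = 1.21 × 10^44 N.
4.40 × 10^-3 × 1.21 × 10^44 N = 5.34 × 10^41 N

5.34 × 10^41 N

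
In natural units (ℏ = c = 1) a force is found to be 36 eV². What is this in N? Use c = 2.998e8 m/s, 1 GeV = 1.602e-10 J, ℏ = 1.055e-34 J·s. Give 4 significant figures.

Force is [E]/[L] = [E]²/(ℏc); restore (ℏc)⁻¹.
1 GeV² → 1/(ℏc) × (1 GeV in J)² = 8.114e5 N.
Convert the energy scale: 36 eV² = 3.60e-17 GeV².
Result: 3.60e-17 × 8.114e5 = 2.921e-11 N.

2.921e-11 N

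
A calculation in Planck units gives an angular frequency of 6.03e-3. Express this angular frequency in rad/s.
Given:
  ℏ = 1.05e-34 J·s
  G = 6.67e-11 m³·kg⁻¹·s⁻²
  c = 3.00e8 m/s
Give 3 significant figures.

1.12e41 rad/s

One Planck angular frequency: ω_P = √(c⁵/(ℏG)) = 1.86e43 rad/s.
6.03e-3 × 1.86e43 rad/s = 1.12e41 rad/s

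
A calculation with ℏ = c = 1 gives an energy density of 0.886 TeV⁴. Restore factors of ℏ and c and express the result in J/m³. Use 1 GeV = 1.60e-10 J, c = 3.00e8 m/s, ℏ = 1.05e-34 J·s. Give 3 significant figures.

1.86e49 J/m³

[E]/[L]³ = [E]⁴/(ℏc)³; restore (ℏc)⁻³.
1 GeV⁴ → 1/(ℏc)³ × (1 GeV in J)⁴ = 2.10e37 J/m³.
Convert the energy scale: 0.886 TeV⁴ = 8.86e11 GeV⁴.
Result: 8.86e11 × 2.10e37 = 1.86e49 J/m³.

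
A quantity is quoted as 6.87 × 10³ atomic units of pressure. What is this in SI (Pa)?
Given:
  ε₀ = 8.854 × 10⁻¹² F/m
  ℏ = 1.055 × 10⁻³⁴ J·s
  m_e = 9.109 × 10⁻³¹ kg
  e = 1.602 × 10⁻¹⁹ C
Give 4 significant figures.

One atomic unit of pressure: P_au = E_h/a₀³ = m_e⁴e¹⁰/((4πε₀)⁵ℏ⁸) = 2.929 × 10¹³ Pa.
6.87 × 10³ × 2.929 × 10¹³ Pa = 2.012 × 10¹⁷ Pa

2.012 × 10¹⁷ Pa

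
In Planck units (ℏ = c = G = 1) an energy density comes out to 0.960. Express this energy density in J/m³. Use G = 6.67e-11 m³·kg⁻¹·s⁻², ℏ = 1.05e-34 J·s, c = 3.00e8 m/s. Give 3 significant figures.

4.49e113 J/m³

One Planck energy density: u_P = c⁷/(ℏG²) = 4.68e113 J/m³.
0.960 × 4.68e113 J/m³ = 4.49e113 J/m³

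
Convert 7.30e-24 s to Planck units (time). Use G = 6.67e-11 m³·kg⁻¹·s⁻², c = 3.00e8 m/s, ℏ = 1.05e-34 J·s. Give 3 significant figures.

Planck time: t_P = √(ℏG/c⁵) = 5.37e-44 s.
7.30e-24 / 5.37e-44 = 1.36e20

1.36e20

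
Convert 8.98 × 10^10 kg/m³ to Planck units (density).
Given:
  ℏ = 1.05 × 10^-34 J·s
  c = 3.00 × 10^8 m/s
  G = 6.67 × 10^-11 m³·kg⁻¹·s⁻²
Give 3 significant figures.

Planck density: ρ_P = c⁵/(ℏG²) = 5.20 × 10^96 kg/m³.
8.98 × 10^10 / 5.20 × 10^96 = 1.73 × 10^-86

1.73 × 10^-86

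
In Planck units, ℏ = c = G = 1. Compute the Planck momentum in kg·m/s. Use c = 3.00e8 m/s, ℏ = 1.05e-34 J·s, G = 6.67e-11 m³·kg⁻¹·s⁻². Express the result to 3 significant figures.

The unique combination of the constants set to 1 with dimensions of momentum is p_P = √(ℏc³/G).
  = √(42.5)
  = 6.52 kg·m/s

6.52 kg·m/s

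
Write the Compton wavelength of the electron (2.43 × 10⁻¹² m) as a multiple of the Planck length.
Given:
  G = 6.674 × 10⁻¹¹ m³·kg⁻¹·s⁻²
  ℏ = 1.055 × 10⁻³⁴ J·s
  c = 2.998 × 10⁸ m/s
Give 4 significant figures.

Planck length: ℓ_P = √(ℏG/c³) = 1.616 × 10⁻³⁵ m.
2.43 × 10⁻¹² / 1.616 × 10⁻³⁵ = 1.503 × 10²³

1.503 × 10²³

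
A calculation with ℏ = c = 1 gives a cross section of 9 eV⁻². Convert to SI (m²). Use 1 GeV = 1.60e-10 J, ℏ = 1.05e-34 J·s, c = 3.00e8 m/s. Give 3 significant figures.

3.49e-13 m²

Area is [L]² = [E]⁻²·(ℏc)²; restore (ℏc)².
1 GeV⁻² → (ℏc)² × (1 GeV in J)⁻² = 3.88e-32 m².
Convert the energy scale: 9 eV⁻² = 9.00e18 GeV⁻².
Result: 9.00e18 × 3.88e-32 = 3.49e-13 m².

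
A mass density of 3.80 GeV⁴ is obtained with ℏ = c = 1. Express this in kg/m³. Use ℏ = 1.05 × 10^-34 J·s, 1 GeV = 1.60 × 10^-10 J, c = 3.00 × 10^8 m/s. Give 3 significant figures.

8.85 × 10^20 kg/m³

Mass density is [E]/(c²[L]³) = [E]⁴/(ℏ³c⁵).
1 GeV⁴ → 1/(ℏ³c⁵) × (1 GeV in J)⁴ = 2.33 × 10^20 kg/m³.
Result: 3.80 × 2.33 × 10^20 = 8.85 × 10^20 kg/m³.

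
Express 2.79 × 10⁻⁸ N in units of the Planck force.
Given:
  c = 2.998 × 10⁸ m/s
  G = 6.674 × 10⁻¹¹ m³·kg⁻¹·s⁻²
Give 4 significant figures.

Planck force: F_P = c⁴/G = 1.210 × 10⁴⁴ N.
2.79 × 10⁻⁸ / 1.210 × 10⁴⁴ = 2.305 × 10⁻⁵²

2.305 × 10⁻⁵²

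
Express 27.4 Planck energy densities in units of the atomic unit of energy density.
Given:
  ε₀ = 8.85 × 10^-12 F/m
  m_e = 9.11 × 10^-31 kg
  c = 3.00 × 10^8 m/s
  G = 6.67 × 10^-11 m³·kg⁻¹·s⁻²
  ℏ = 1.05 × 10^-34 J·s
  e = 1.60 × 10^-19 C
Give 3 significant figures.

4.26 × 10^101

Planck energy density: u_P = c⁷/(ℏG²) = 4.68 × 10^113 J/m³
atomic unit of energy density: u_au = E_h/a₀³ = m_e⁴e¹⁰/((4πε₀)⁵ℏ⁸) = 3.01 × 10^13 J/m³
27.4 × 4.68 × 10^113 / 3.01 × 10^13 = 4.26 × 10^101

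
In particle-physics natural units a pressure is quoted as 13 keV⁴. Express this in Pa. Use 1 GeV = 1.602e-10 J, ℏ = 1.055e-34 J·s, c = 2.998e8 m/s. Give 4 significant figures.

2.706e14 Pa

Pressure is [E]/[L]³ = [E]⁴/(ℏc)³.
1 GeV⁴ → 1/(ℏc)³ × (1 GeV in J)⁴ = 2.082e37 Pa.
Convert the energy scale: 13 keV⁴ = 1.30e-23 GeV⁴.
Result: 1.30e-23 × 2.082e37 = 2.706e14 Pa.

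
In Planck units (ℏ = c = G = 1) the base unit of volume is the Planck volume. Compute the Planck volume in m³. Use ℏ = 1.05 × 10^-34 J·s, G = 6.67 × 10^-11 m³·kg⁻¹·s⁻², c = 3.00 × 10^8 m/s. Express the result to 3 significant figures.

V_P = (ℏG/c³)^(3/2)
  = √(1.75 × 10^-209)
  = 4.18 × 10^-105 m³

4.18 × 10^-105 m³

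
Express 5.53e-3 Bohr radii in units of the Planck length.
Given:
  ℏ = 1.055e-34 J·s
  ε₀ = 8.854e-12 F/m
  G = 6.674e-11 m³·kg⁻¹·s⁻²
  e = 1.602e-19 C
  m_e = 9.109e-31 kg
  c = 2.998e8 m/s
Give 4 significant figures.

Bohr radius: a₀ = 4πε₀ℏ²/(m_e e²) = 5.297e-11 m
Planck length: ℓ_P = √(ℏG/c³) = 1.616e-35 m
5.53e-3 × 5.297e-11 / 1.616e-35 = 1.812e22

1.812e22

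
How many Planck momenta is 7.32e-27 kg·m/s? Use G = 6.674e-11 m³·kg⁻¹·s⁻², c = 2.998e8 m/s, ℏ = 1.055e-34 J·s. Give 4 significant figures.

1.122e-27

Planck momentum: p_P = √(ℏc³/G) = 6.527 kg·m/s.
7.32e-27 / 6.527 = 1.122e-27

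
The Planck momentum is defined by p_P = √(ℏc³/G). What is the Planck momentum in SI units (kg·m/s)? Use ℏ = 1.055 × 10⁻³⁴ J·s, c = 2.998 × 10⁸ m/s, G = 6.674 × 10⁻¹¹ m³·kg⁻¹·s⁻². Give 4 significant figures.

6.527 kg·m/s

p_P = √(ℏc³/G)
  = √(42.60)
  = 6.527 kg·m/s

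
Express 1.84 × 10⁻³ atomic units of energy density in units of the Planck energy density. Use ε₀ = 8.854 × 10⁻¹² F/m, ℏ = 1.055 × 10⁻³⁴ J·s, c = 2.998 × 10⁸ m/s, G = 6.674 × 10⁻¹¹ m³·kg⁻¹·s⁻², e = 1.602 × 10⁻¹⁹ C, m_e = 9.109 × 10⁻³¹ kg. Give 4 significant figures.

1.163 × 10⁻¹⁰³

atomic unit of energy density: u_au = E_h/a₀³ = m_e⁴e¹⁰/((4πε₀)⁵ℏ⁸) = 2.929 × 10¹³ J/m³
Planck energy density: u_P = c⁷/(ℏG²) = 4.632 × 10¹¹³ J/m³
1.84 × 10⁻³ × 2.929 × 10¹³ / 4.632 × 10¹¹³ = 1.163 × 10⁻¹⁰³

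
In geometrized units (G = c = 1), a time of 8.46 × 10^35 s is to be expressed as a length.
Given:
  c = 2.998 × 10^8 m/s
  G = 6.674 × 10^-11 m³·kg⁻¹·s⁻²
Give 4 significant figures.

2.536 × 10^44 m

Time → length via c.
8.46 × 10^35 s × (c) = 2.536 × 10^44 m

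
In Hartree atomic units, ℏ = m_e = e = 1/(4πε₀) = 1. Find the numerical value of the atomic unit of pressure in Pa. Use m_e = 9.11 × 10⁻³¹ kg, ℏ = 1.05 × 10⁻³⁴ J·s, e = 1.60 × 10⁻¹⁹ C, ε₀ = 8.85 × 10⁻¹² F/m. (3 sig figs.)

3.01 × 10¹³ Pa

From ℏ = m_e = e = 1/(4πε₀) = 1 the pressure scale is P_au = E_h/a₀³ = m_e⁴e¹⁰/((4πε₀)⁵ℏ⁸).
E_h = 4.38 × 10⁻¹⁸ J
a₀ = 5.26 × 10⁻¹¹ m
E_h/a₀³ = 3.01 × 10¹³ Pa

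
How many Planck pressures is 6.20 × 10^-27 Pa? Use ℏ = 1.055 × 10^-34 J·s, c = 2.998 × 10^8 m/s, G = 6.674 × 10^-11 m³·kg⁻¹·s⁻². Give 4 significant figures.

1.338 × 10^-140

Planck pressure: p_P = c⁷/(ℏG²) = 4.632 × 10^113 Pa.
6.20 × 10^-27 / 4.632 × 10^113 = 1.338 × 10^-140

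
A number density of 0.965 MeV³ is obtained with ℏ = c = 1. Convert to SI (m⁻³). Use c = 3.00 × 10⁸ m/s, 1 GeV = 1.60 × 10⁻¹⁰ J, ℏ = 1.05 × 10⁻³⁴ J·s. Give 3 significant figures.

1.26 × 10³⁸ m⁻³

Number density is [L]⁻³ = [E]³/(ℏc)³.
1 GeV³ → 1/(ℏc)³ × (1 GeV in J)³ = 1.31 × 10⁴⁷ m⁻³.
Convert the energy scale: 0.965 MeV³ = 9.65 × 10⁻¹⁰ GeV³.
Result: 9.65 × 10⁻¹⁰ × 1.31 × 10⁴⁷ = 1.26 × 10³⁸ m⁻³.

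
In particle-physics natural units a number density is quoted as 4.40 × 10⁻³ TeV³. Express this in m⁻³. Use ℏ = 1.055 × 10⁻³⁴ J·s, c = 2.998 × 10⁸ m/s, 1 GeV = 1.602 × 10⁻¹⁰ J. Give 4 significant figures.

5.717 × 10⁵³ m⁻³

Number density is [L]⁻³ = [E]³/(ℏc)³.
1 GeV³ → 1/(ℏc)³ × (1 GeV in J)³ = 1.299 × 10⁴⁷ m⁻³.
Convert the energy scale: 4.40 × 10⁻³ TeV³ = 4.40 × 10⁶ GeV³.
Result: 4.40 × 10⁶ × 1.299 × 10⁴⁷ = 5.717 × 10⁵³ m⁻³.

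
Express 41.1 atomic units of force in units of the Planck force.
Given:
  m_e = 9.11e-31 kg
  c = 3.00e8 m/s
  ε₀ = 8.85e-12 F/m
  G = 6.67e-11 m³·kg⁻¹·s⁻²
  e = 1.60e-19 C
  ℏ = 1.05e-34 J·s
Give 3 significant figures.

atomic unit of force: F_au = E_h/a₀ = m_e²e⁶/((4πε₀)³ℏ⁴) = 8.33e-8 N
Planck force: F_P = c⁴/G = 1.21e44 N
41.1 × 8.33e-8 / 1.21e44 = 2.82e-50

2.82e-50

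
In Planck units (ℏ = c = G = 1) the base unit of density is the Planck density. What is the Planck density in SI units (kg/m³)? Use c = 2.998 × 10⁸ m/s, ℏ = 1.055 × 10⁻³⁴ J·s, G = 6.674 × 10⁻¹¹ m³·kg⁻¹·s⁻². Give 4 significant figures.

ρ_P = c⁵/(ℏG²)
  = 2.422 × 10⁴² / 4.699 × 10⁻⁵⁵
  = 5.154 × 10⁹⁶ kg/m³

5.154 × 10⁹⁶ kg/m³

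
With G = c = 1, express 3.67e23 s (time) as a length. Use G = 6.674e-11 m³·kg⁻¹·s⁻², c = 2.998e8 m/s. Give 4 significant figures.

1.100e32 m

Time → length via c.
3.67e23 s × (c) = 1.100e32 m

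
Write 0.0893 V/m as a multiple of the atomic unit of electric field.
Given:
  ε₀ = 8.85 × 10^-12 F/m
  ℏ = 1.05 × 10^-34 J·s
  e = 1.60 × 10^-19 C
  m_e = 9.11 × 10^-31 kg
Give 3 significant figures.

1.72 × 10^-13

atomic unit of electric field: E_au = E_h/(e a₀) = m_e²e⁵/((4πε₀)³ℏ⁴) = 5.20 × 10^11 V/m.
0.0893 / 5.20 × 10^11 = 1.72 × 10^-13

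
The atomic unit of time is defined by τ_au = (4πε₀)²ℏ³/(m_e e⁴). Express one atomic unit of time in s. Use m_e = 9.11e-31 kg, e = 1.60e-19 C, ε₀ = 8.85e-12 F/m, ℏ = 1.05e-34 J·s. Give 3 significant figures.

2.40e-17 s

τ_au = (4πε₀)²ℏ³/(m_e e⁴)
E_h = 4.38e-18 J
ℏ/E_h = 2.40e-17 s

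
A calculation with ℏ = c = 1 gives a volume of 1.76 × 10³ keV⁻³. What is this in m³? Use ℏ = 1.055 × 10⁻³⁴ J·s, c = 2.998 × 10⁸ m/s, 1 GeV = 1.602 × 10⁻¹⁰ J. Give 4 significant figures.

1.354 × 10⁻²⁶ m³

Volume is [L]³ = [E]⁻³·(ℏc)³.
1 GeV⁻³ → (ℏc)³ × (1 GeV in J)⁻³ = 7.696 × 10⁻⁴⁸ m³.
Convert the energy scale: 1.76 × 10³ keV⁻³ = 1.76 × 10²¹ GeV⁻³.
Result: 1.76 × 10²¹ × 7.696 × 10⁻⁴⁸ = 1.354 × 10⁻²⁶ m³.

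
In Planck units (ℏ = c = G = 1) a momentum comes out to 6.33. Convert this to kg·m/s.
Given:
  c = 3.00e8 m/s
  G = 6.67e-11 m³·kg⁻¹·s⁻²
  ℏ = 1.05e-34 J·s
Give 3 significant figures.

41.3 kg·m/s

One Planck momentum: p_P = √(ℏc³/G) = 6.52 kg·m/s.
6.33 × 6.52 kg·m/s = 41.3 kg·m/s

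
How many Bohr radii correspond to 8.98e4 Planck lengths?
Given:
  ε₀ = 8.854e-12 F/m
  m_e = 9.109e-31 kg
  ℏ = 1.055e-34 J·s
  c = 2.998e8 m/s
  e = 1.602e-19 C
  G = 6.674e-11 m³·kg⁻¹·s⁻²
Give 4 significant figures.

Planck length: ℓ_P = √(ℏG/c³) = 1.616e-35 m
Bohr radius: a₀ = 4πε₀ℏ²/(m_e e²) = 5.297e-11 m
8.98e4 × 1.616e-35 / 5.297e-11 = 2.740e-20

2.740e-20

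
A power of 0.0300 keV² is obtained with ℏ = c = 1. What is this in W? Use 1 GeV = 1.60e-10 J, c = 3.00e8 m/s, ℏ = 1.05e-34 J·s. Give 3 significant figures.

Power is [E]/[T] = [E]²/ℏ.
1 GeV² → 1/ℏ × (1 GeV in J)² = 2.44e14 W.
Convert the energy scale: 0.0300 keV² = 3.00e-14 GeV².
Result: 3.00e-14 × 2.44e14 = 7.31 W.

7.31 W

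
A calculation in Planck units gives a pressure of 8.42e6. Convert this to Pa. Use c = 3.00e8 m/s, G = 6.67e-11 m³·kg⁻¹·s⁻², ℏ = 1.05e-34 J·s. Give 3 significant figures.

3.94e120 Pa

One Planck pressure: p_P = c⁷/(ℏG²) = 4.68e113 Pa.
8.42e6 × 4.68e113 Pa = 3.94e120 Pa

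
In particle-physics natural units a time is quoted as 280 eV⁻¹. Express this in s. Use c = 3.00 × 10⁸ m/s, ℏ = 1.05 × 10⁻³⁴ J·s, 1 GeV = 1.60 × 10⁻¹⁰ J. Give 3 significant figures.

1.84 × 10⁻¹³ s

A time is [E]⁻¹ in ℏ=c=1; restore one factor of ℏ.
1 GeV⁻¹ → ℏ × (1 GeV in J)⁻¹ = 6.56 × 10⁻²⁵ s.
Convert the energy scale: 280 eV⁻¹ = 2.80 × 10¹¹ GeV⁻¹.
Result: 2.80 × 10¹¹ × 6.56 × 10⁻²⁵ = 1.84 × 10⁻¹³ s.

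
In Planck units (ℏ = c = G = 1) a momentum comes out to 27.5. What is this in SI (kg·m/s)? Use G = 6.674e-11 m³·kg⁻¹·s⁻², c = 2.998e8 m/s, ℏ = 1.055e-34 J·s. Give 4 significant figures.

179.5 kg·m/s

One Planck momentum: p_P = √(ℏc³/G) = 6.527 kg·m/s.
27.5 × 6.527 kg·m/s = 179.5 kg·m/s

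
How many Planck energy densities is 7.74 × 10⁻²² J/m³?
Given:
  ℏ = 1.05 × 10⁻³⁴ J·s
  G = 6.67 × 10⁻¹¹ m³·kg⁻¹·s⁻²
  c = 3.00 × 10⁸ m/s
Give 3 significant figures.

Planck energy density: u_P = c⁷/(ℏG²) = 4.68 × 10¹¹³ J/m³.
7.74 × 10⁻²² / 4.68 × 10¹¹³ = 1.65 × 10⁻¹³⁵

1.65 × 10⁻¹³⁵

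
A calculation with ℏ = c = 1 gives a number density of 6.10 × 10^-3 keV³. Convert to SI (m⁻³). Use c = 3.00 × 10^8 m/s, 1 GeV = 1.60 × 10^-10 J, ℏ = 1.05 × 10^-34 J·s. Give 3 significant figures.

Number density is [L]⁻³ = [E]³/(ℏc)³.
1 GeV³ → 1/(ℏc)³ × (1 GeV in J)³ = 1.31 × 10^47 m⁻³.
Convert the energy scale: 6.10 × 10^-3 keV³ = 6.10 × 10^-21 GeV³.
Result: 6.10 × 10^-21 × 1.31 × 10^47 = 7.99 × 10^26 m⁻³.

7.99 × 10^26 m⁻³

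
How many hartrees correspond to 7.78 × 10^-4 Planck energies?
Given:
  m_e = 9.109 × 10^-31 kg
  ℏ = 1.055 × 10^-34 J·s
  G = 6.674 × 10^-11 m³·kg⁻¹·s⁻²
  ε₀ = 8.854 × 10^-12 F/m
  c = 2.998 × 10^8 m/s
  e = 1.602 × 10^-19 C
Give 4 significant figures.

3.496 × 10^23

Planck energy: E_P = √(ℏc⁵/G) = 1.957 × 10^9 J
hartree: E_h = m_e e⁴/(4πε₀ℏ)² = 4.354 × 10^-18 J
7.78 × 10^-4 × 1.957 × 10^9 / 4.354 × 10^-18 = 3.496 × 10^23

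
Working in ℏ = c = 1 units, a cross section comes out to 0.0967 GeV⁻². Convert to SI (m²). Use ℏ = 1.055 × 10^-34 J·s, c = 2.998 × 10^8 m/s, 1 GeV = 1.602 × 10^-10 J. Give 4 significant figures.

Area is [L]² = [E]⁻²·(ℏc)²; restore (ℏc)².
1 GeV⁻² → (ℏc)² × (1 GeV in J)⁻² = 3.898 × 10^-32 m².
Result: 0.0967 × 3.898 × 10^-32 = 3.769 × 10^-33 m².

3.769 × 10^-33 m²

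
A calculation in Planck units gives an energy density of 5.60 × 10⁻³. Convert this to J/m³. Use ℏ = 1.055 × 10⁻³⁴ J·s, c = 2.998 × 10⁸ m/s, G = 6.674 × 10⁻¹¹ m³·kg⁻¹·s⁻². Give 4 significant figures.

One Planck energy density: u_P = c⁷/(ℏG²) = 4.632 × 10¹¹³ J/m³.
5.60 × 10⁻³ × 4.632 × 10¹¹³ J/m³ = 2.594 × 10¹¹¹ J/m³

2.594 × 10¹¹¹ J/m³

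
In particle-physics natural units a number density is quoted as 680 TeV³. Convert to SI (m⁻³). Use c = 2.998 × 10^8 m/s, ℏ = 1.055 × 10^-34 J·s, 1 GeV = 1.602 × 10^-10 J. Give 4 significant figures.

Number density is [L]⁻³ = [E]³/(ℏc)³.
1 GeV³ → 1/(ℏc)³ × (1 GeV in J)³ = 1.299 × 10^47 m⁻³.
Convert the energy scale: 680 TeV³ = 6.80 × 10^11 GeV³.
Result: 6.80 × 10^11 × 1.299 × 10^47 = 8.836 × 10^58 m⁻³.

8.836 × 10^58 m⁻³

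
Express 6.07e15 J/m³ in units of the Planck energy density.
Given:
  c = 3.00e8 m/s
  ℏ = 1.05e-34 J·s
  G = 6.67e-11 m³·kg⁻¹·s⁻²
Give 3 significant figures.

Planck energy density: u_P = c⁷/(ℏG²) = 4.68e113 J/m³.
6.07e15 / 4.68e113 = 1.30e-98

1.30e-98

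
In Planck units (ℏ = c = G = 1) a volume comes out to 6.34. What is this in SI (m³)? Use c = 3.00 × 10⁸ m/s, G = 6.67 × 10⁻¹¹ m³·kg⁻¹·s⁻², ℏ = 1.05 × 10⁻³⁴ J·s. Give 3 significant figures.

One Planck volume: V_P = (ℏG/c³)^(3/2) = 4.18 × 10⁻¹⁰⁵ m³.
6.34 × 4.18 × 10⁻¹⁰⁵ m³ = 2.65 × 10⁻¹⁰⁴ m³

2.65 × 10⁻¹⁰⁴ m³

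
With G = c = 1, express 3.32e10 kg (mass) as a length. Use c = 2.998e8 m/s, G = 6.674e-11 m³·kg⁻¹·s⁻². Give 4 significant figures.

2.465e-17 m

In G = c = 1 units mass has dimensions of length; the conversion factor is G/c².
3.32e10 kg × (G/c²) = 2.465e-17 m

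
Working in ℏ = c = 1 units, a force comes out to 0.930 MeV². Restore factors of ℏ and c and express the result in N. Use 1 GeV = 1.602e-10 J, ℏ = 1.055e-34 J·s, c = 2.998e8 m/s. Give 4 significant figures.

0.7546 N

Force is [E]/[L] = [E]²/(ℏc); restore (ℏc)⁻¹.
1 GeV² → 1/(ℏc) × (1 GeV in J)² = 8.114e5 N.
Convert the energy scale: 0.930 MeV² = 9.30e-7 GeV².
Result: 9.30e-7 × 8.114e5 = 0.7546 N.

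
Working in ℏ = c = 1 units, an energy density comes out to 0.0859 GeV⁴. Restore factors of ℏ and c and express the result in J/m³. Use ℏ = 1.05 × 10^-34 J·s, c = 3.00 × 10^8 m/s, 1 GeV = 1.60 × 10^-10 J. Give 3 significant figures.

1.80 × 10^36 J/m³

[E]/[L]³ = [E]⁴/(ℏc)³; restore (ℏc)⁻³.
1 GeV⁴ → 1/(ℏc)³ × (1 GeV in J)⁴ = 2.10 × 10^37 J/m³.
Result: 0.0859 × 2.10 × 10^37 = 1.80 × 10^36 J/m³.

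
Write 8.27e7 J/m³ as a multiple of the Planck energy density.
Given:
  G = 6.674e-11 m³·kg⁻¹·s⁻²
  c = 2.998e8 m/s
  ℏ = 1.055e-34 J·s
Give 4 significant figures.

Planck energy density: u_P = c⁷/(ℏG²) = 4.632e113 J/m³.
8.27e7 / 4.632e113 = 1.785e-106

1.785e-106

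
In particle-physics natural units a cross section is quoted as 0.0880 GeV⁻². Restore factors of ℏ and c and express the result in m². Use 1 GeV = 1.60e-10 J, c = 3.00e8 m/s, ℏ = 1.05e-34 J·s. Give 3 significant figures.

Area is [L]² = [E]⁻²·(ℏc)²; restore (ℏc)².
1 GeV⁻² → (ℏc)² × (1 GeV in J)⁻² = 3.88e-32 m².
Result: 0.0880 × 3.88e-32 = 3.41e-33 m².

3.41e-33 m²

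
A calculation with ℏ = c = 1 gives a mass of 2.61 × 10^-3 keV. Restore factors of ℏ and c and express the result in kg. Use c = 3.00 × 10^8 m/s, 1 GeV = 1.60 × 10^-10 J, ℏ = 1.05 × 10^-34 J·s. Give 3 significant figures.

4.64 × 10^-36 kg

Mass is [E]/c²; divide by c².
1 GeV → 1/c² × (1 GeV in J) = 1.78 × 10^-27 kg.
Convert the energy scale: 2.61 × 10^-3 keV = 2.61 × 10^-9 GeV.
Result: 2.61 × 10^-9 × 1.78 × 10^-27 = 4.64 × 10^-36 kg.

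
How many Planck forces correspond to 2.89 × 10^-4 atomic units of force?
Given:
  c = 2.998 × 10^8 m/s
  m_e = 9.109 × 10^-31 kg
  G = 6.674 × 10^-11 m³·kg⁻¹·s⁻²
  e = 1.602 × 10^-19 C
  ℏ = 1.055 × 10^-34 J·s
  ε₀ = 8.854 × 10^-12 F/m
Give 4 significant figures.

1.963 × 10^-55

atomic unit of force: F_au = E_h/a₀ = m_e²e⁶/((4πε₀)³ℏ⁴) = 8.220 × 10^-8 N
Planck force: F_P = c⁴/G = 1.210 × 10^44 N
2.89 × 10^-4 × 8.220 × 10^-8 / 1.210 × 10^44 = 1.963 × 10^-55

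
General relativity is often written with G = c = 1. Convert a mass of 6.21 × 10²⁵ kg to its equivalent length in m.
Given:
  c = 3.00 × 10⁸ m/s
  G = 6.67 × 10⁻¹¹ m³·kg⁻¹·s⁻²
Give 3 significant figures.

In G = c = 1 units mass has dimensions of length; the conversion factor is G/c².
6.21 × 10²⁵ kg × (G/c²) = 0.0460 m

0.0460 m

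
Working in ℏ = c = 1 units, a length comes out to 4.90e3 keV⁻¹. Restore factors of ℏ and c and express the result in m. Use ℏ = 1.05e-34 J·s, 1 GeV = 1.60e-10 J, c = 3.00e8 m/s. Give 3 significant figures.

9.65e-7 m

A length is [E]⁻¹ in ℏ=c=1; restore one factor of ℏc.
1 GeV⁻¹ → ℏc × (1 GeV in J)⁻¹ = 1.97e-16 m.
Convert the energy scale: 4.90e3 keV⁻¹ = 4.90e9 GeV⁻¹.
Result: 4.90e9 × 1.97e-16 = 9.65e-7 m.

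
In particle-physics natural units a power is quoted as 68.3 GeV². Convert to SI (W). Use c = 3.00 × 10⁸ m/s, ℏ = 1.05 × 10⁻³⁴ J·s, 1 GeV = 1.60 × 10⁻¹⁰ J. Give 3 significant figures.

1.67 × 10¹⁶ W

Power is [E]/[T] = [E]²/ℏ.
1 GeV² → 1/ℏ × (1 GeV in J)² = 2.44 × 10¹⁴ W.
Result: 68.3 × 2.44 × 10¹⁴ = 1.67 × 10¹⁶ W.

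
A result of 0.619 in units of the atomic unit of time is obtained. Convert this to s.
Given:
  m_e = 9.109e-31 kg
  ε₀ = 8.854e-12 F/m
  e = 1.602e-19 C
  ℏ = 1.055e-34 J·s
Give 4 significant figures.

1.500e-17 s

One atomic unit of time: τ_au = (4πε₀)²ℏ³/(m_e e⁴) = 2.423e-17 s.
0.619 × 2.423e-17 s = 1.500e-17 s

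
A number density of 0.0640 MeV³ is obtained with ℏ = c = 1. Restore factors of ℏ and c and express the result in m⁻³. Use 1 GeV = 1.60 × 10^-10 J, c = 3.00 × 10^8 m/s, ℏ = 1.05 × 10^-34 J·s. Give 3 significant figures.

8.39 × 10^36 m⁻³

Number density is [L]⁻³ = [E]³/(ℏc)³.
1 GeV³ → 1/(ℏc)³ × (1 GeV in J)³ = 1.31 × 10^47 m⁻³.
Convert the energy scale: 0.0640 MeV³ = 6.40 × 10^-11 GeV³.
Result: 6.40 × 10^-11 × 1.31 × 10^47 = 8.39 × 10^36 m⁻³.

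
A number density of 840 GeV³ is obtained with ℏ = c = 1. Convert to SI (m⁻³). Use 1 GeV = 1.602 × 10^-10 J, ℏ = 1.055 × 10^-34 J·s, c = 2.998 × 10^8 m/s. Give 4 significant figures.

Number density is [L]⁻³ = [E]³/(ℏc)³.
1 GeV³ → 1/(ℏc)³ × (1 GeV in J)³ = 1.299 × 10^47 m⁻³.
Result: 840 × 1.299 × 10^47 = 1.091 × 10^50 m⁻³.

1.091 × 10^50 m⁻³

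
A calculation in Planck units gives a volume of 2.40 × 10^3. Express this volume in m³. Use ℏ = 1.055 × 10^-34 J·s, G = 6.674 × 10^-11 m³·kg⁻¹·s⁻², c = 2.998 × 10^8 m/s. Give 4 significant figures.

One Planck volume: V_P = (ℏG/c³)^(3/2) = 4.224 × 10^-105 m³.
2.40 × 10^3 × 4.224 × 10^-105 m³ = 1.014 × 10^-101 m³

1.014 × 10^-101 m³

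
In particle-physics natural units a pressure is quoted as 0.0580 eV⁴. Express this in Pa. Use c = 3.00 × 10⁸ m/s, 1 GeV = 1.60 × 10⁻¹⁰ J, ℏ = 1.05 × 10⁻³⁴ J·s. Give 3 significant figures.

1.22 Pa

Pressure is [E]/[L]³ = [E]⁴/(ℏc)³.
1 GeV⁴ → 1/(ℏc)³ × (1 GeV in J)⁴ = 2.10 × 10³⁷ Pa.
Convert the energy scale: 0.0580 eV⁴ = 5.80 × 10⁻³⁸ GeV⁴.
Result: 5.80 × 10⁻³⁸ × 2.10 × 10³⁷ = 1.22 Pa.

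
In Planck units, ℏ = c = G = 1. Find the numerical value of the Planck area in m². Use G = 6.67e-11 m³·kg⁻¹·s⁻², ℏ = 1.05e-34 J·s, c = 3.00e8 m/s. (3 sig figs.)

2.59e-70 m²

Dimensional analysis gives A_P = ℏG/c³.
  = 7.00e-45 / 2.70e25
  = 2.59e-70 m²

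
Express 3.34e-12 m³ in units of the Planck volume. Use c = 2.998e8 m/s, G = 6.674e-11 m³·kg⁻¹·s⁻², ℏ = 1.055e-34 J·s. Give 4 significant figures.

7.907e92

Planck volume: V_P = (ℏG/c³)^(3/2) = 4.224e-105 m³.
3.34e-12 / 4.224e-105 = 7.907e92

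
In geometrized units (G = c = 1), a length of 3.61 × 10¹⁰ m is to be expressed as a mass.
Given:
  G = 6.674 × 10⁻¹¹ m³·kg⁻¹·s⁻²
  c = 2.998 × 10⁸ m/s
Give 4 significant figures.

4.862 × 10³⁷ kg

Length → mass via c²/G.
3.61 × 10¹⁰ m × (c²/G) = 4.862 × 10³⁷ kg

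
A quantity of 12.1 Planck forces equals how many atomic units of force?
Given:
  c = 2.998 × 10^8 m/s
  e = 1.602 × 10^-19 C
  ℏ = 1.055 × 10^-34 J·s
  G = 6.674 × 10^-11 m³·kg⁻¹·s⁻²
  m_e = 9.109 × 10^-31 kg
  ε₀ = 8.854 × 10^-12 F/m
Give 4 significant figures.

Planck force: F_P = c⁴/G = 1.210 × 10^44 N
atomic unit of force: F_au = E_h/a₀ = m_e²e⁶/((4πε₀)³ℏ⁴) = 8.220 × 10^-8 N
12.1 × 1.210 × 10^44 / 8.220 × 10^-8 = 1.782 × 10^52

1.782 × 10^52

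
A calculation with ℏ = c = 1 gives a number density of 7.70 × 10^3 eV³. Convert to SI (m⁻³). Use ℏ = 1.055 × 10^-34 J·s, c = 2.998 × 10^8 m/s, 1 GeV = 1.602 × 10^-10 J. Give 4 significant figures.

1.001 × 10^24 m⁻³

Number density is [L]⁻³ = [E]³/(ℏc)³.
1 GeV³ → 1/(ℏc)³ × (1 GeV in J)³ = 1.299 × 10^47 m⁻³.
Convert the energy scale: 7.70 × 10^3 eV³ = 7.70 × 10^-24 GeV³.
Result: 7.70 × 10^-24 × 1.299 × 10^47 = 1.001 × 10^24 m⁻³.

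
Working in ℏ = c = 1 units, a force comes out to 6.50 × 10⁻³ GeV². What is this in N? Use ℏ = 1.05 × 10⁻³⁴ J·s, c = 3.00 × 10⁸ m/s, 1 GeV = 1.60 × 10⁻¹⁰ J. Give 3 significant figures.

Force is [E]/[L] = [E]²/(ℏc); restore (ℏc)⁻¹.
1 GeV² → 1/(ℏc) × (1 GeV in J)² = 8.13 × 10⁵ N.
Result: 6.50 × 10⁻³ × 8.13 × 10⁵ = 5.28 × 10³ N.

5.28 × 10³ N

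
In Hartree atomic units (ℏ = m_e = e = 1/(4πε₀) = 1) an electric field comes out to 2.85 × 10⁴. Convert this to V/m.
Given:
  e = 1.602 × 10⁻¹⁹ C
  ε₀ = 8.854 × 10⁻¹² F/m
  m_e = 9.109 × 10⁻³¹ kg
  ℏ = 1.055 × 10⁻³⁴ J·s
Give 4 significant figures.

One atomic unit of electric field: E_au = E_h/(e a₀) = m_e²e⁵/((4πε₀)³ℏ⁴) = 5.131 × 10¹¹ V/m.
2.85 × 10⁴ × 5.131 × 10¹¹ V/m = 1.462 × 10¹⁶ V/m

1.462 × 10¹⁶ V/m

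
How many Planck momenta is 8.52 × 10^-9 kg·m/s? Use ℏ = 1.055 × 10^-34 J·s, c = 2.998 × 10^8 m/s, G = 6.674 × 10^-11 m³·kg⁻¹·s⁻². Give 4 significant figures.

Planck momentum: p_P = √(ℏc³/G) = 6.527 kg·m/s.
8.52 × 10^-9 / 6.527 = 1.305 × 10^-9

1.305 × 10^-9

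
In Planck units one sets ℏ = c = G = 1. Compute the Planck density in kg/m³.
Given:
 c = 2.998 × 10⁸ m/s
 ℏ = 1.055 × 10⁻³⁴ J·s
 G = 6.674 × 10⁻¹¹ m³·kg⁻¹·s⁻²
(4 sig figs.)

ρ_P = c⁵/(ℏG²)
  = 2.422 × 10⁴² / 4.699 × 10⁻⁵⁵
  = 5.154 × 10⁹⁶ kg/m³

5.154 × 10⁹⁶ kg/m³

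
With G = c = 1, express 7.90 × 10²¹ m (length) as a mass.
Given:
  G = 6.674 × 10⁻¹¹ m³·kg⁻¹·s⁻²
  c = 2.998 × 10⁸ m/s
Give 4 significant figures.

Length → mass via c²/G.
7.90 × 10²¹ m × (c²/G) = 1.064 × 10⁴⁹ kg

1.064 × 10⁴⁹ kg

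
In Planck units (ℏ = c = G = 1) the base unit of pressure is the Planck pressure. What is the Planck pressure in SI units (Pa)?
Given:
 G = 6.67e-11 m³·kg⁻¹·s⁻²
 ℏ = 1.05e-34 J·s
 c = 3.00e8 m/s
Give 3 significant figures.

p_P = c⁷/(ℏG²)
  = 2.19e59 / 4.67e-55
  = 4.68e113 Pa

4.68e113 Pa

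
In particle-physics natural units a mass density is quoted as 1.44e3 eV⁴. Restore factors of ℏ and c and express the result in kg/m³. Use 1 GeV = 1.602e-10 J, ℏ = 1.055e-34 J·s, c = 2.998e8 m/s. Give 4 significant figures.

3.335e-13 kg/m³

Mass density is [E]/(c²[L]³) = [E]⁴/(ℏ³c⁵).
1 GeV⁴ → 1/(ℏ³c⁵) × (1 GeV in J)⁴ = 2.316e20 kg/m³.
Convert the energy scale: 1.44e3 eV⁴ = 1.44e-33 GeV⁴.
Result: 1.44e-33 × 2.316e20 = 3.335e-13 kg/m³.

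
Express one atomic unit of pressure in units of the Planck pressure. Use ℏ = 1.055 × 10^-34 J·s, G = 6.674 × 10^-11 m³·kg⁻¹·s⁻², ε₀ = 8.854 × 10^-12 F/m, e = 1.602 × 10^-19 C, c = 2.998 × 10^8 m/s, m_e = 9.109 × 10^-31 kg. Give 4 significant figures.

6.323 × 10^-101

atomic unit of pressure: P_au = E_h/a₀³ = m_e⁴e¹⁰/((4πε₀)⁵ℏ⁸) = 2.929 × 10^13 Pa
Planck pressure: p_P = c⁷/(ℏG²) = 4.632 × 10^113 Pa
ratio = 2.929 × 10^13 / 4.632 × 10^113 = 6.323 × 10^-101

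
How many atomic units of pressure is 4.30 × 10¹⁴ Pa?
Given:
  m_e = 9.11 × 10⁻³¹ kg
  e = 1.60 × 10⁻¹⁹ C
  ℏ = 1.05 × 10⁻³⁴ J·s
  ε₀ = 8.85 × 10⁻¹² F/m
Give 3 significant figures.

atomic unit of pressure: P_au = E_h/a₀³ = m_e⁴e¹⁰/((4πε₀)⁵ℏ⁸) = 3.01 × 10¹³ Pa.
4.30 × 10¹⁴ / 3.01 × 10¹³ = 14.3

14.3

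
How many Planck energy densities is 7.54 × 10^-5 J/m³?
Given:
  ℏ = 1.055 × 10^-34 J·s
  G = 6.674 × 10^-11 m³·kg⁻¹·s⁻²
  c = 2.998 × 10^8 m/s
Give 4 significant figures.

Planck energy density: u_P = c⁷/(ℏG²) = 4.632 × 10^113 J/m³.
7.54 × 10^-5 / 4.632 × 10^113 = 1.628 × 10^-118

1.628 × 10^-118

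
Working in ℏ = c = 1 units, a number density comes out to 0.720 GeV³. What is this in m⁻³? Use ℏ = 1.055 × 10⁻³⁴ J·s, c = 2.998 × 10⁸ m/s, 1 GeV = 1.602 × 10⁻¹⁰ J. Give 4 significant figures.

Number density is [L]⁻³ = [E]³/(ℏc)³.
1 GeV³ → 1/(ℏc)³ × (1 GeV in J)³ = 1.299 × 10⁴⁷ m⁻³.
Result: 0.720 × 1.299 × 10⁴⁷ = 9.356 × 10⁴⁶ m⁻³.

9.356 × 10⁴⁶ m⁻³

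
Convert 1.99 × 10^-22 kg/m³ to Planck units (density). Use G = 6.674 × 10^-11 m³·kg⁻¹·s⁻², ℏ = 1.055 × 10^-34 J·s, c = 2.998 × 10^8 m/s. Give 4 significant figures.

3.861 × 10^-119

Planck density: ρ_P = c⁵/(ℏG²) = 5.154 × 10^96 kg/m³.
1.99 × 10^-22 / 5.154 × 10^96 = 3.861 × 10^-119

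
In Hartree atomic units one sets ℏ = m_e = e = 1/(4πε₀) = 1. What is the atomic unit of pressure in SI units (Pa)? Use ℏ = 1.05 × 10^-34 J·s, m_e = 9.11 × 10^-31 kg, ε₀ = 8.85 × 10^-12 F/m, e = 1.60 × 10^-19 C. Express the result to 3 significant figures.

3.01 × 10^13 Pa

P_au = E_h/a₀³ = m_e⁴e¹⁰/((4πε₀)⁵ℏ⁸)
E_h = 4.38 × 10^-18 J
a₀ = 5.26 × 10^-11 m
E_h/a₀³ = 3.01 × 10^13 Pa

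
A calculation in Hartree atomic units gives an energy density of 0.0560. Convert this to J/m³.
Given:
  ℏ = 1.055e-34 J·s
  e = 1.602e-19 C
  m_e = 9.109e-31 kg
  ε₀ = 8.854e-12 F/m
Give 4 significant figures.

1.640e12 J/m³

One atomic unit of energy density: u_au = E_h/a₀³ = m_e⁴e¹⁰/((4πε₀)⁵ℏ⁸) = 2.929e13 J/m³.
0.0560 × 2.929e13 J/m³ = 1.640e12 J/m³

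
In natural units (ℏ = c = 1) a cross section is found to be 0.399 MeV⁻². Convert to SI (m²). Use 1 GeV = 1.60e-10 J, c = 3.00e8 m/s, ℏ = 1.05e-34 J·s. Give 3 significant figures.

1.55e-26 m²

Area is [L]² = [E]⁻²·(ℏc)²; restore (ℏc)².
1 GeV⁻² → (ℏc)² × (1 GeV in J)⁻² = 3.88e-32 m².
Convert the energy scale: 0.399 MeV⁻² = 3.99e5 GeV⁻².
Result: 3.99e5 × 3.88e-32 = 1.55e-26 m².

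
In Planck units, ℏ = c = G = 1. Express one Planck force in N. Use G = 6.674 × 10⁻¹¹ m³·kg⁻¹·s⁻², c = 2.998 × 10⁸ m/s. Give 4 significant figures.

The unique combination of the constants set to 1 with dimensions of force is F_P = c⁴/G.
  = 8.078 × 10³³ / 6.674 × 10⁻¹¹
  = 1.210 × 10⁴⁴ N

1.210 × 10⁴⁴ N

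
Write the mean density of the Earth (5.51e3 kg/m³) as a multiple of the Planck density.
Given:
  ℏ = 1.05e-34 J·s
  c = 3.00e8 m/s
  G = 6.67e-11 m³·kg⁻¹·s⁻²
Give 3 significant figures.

1.06e-93

Planck density: ρ_P = c⁵/(ℏG²) = 5.20e96 kg/m³.
5.51e3 / 5.20e96 = 1.06e-93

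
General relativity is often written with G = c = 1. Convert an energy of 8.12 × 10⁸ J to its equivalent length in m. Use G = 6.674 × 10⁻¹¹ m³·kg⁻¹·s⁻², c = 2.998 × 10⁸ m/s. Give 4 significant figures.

6.708 × 10⁻³⁶ m

Energy → length via G/c⁴.
8.12 × 10⁸ J × (G/c⁴) = 6.708 × 10⁻³⁶ m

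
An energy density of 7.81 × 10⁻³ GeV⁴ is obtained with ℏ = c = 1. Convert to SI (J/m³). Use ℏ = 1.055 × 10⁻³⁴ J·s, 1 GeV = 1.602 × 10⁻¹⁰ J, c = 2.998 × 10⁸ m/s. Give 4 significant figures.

[E]/[L]³ = [E]⁴/(ℏc)³; restore (ℏc)⁻³.
1 GeV⁴ → 1/(ℏc)³ × (1 GeV in J)⁴ = 2.082 × 10³⁷ J/m³.
Result: 7.81 × 10⁻³ × 2.082 × 10³⁷ = 1.626 × 10³⁵ J/m³.

1.626 × 10³⁵ J/m³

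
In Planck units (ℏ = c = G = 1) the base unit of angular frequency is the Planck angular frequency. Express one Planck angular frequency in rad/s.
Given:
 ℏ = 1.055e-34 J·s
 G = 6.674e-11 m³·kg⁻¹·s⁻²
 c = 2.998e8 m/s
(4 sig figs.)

ω_P = √(c⁵/(ℏG))
  = √(3.440e86)
  = 1.855e43 rad/s

1.855e43 rad/s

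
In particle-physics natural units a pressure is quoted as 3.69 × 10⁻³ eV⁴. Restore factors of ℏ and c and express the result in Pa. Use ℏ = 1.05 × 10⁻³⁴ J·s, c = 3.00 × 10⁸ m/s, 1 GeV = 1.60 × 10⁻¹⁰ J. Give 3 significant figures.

0.0774 Pa

Pressure is [E]/[L]³ = [E]⁴/(ℏc)³.
1 GeV⁴ → 1/(ℏc)³ × (1 GeV in J)⁴ = 2.10 × 10³⁷ Pa.
Convert the energy scale: 3.69 × 10⁻³ eV⁴ = 3.69 × 10⁻³⁹ GeV⁴.
Result: 3.69 × 10⁻³⁹ × 2.10 × 10³⁷ = 0.0774 Pa.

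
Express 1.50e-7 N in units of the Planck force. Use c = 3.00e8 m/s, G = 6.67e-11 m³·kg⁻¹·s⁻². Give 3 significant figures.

1.24e-51

Planck force: F_P = c⁴/G = 1.21e44 N.
1.50e-7 / 1.21e44 = 1.24e-51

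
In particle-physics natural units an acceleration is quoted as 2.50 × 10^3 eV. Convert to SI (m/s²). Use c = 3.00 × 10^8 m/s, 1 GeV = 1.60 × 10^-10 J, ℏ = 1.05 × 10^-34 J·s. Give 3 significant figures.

1.14 × 10^27 m/s²

Acceleration is [L]/[T]² = c·[E]/ℏ.
1 GeV → c/ℏ × (1 GeV in J) = 4.57 × 10^32 m/s².
Convert the energy scale: 2.50 × 10^3 eV = 2.50 × 10^-6 GeV.
Result: 2.50 × 10^-6 × 4.57 × 10^32 = 1.14 × 10^27 m/s².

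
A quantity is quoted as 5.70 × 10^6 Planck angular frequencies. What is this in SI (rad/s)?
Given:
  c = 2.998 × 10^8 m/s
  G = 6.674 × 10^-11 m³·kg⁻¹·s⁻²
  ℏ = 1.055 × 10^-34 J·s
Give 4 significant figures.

One Planck angular frequency: ω_P = √(c⁵/(ℏG)) = 1.855 × 10^43 rad/s.
5.70 × 10^6 × 1.855 × 10^43 rad/s = 1.057 × 10^50 rad/s

1.057 × 10^50 rad/s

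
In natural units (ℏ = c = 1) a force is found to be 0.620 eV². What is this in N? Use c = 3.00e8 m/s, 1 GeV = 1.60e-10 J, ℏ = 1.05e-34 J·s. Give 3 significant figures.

Force is [E]/[L] = [E]²/(ℏc); restore (ℏc)⁻¹.
1 GeV² → 1/(ℏc) × (1 GeV in J)² = 8.13e5 N.
Convert the energy scale: 0.620 eV² = 6.20e-19 GeV².
Result: 6.20e-19 × 8.13e5 = 5.04e-13 N.

5.04e-13 N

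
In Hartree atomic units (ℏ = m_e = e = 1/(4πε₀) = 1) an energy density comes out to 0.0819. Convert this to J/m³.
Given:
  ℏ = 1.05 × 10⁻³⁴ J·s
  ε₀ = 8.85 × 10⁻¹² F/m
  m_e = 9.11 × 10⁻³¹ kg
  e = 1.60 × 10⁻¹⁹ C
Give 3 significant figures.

2.47 × 10¹² J/m³

One atomic unit of energy density: u_au = E_h/a₀³ = m_e⁴e¹⁰/((4πε₀)⁵ℏ⁸) = 3.01 × 10¹³ J/m³.
0.0819 × 3.01 × 10¹³ J/m³ = 2.47 × 10¹² J/m³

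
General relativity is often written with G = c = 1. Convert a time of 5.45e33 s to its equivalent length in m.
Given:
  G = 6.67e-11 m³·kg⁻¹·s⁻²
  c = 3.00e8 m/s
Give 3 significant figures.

1.63e42 m

Time → length via c.
5.45e33 s × (c) = 1.63e42 m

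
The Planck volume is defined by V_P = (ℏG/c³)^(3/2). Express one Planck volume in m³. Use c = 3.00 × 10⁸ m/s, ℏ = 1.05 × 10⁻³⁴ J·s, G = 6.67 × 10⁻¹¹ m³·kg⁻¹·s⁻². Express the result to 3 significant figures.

V_P = (ℏG/c³)^(3/2)
  = √(1.75 × 10⁻²⁰⁹)
  = 4.18 × 10⁻¹⁰⁵ m³

4.18 × 10⁻¹⁰⁵ m³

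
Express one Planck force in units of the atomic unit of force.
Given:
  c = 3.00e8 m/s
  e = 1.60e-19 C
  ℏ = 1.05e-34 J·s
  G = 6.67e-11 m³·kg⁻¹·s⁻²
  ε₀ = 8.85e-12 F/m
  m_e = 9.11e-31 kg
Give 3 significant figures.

Planck force: F_P = c⁴/G = 1.21e44 N
atomic unit of force: F_au = E_h/a₀ = m_e²e⁶/((4πε₀)³ℏ⁴) = 8.33e-8 N
ratio = 1.21e44 / 8.33e-8 = 1.46e51

1.46e51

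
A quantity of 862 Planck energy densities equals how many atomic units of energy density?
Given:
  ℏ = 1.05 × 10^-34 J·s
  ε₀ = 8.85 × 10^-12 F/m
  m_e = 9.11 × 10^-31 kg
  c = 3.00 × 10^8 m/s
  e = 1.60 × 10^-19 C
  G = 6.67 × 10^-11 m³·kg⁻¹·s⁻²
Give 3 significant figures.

Planck energy density: u_P = c⁷/(ℏG²) = 4.68 × 10^113 J/m³
atomic unit of energy density: u_au = E_h/a₀³ = m_e⁴e¹⁰/((4πε₀)⁵ℏ⁸) = 3.01 × 10^13 J/m³
862 × 4.68 × 10^113 / 3.01 × 10^13 = 1.34 × 10^103

1.34 × 10^103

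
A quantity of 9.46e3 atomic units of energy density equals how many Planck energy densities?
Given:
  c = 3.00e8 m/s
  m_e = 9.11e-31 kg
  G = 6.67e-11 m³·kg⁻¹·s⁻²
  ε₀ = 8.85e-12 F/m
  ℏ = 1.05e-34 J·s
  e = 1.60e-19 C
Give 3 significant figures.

atomic unit of energy density: u_au = E_h/a₀³ = m_e⁴e¹⁰/((4πε₀)⁵ℏ⁸) = 3.01e13 J/m³
Planck energy density: u_P = c⁷/(ℏG²) = 4.68e113 J/m³
9.46e3 × 3.01e13 / 4.68e113 = 6.09e-97

6.09e-97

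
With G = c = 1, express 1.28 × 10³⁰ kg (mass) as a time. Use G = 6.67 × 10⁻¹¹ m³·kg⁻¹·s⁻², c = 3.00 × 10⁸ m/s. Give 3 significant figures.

3.16 × 10⁻⁶ s

Mass → time via G/c³.
1.28 × 10³⁰ kg × (G/c³) = 3.16 × 10⁻⁶ s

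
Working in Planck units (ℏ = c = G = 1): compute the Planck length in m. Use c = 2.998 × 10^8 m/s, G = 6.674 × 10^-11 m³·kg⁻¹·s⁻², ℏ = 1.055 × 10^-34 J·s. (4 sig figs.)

1.616 × 10^-35 m

The unique combination of the constants set to 1 with dimensions of length is ℓ_P = √(ℏG/c³).
  = √(2.613 × 10^-70)
  = 1.616 × 10^-35 m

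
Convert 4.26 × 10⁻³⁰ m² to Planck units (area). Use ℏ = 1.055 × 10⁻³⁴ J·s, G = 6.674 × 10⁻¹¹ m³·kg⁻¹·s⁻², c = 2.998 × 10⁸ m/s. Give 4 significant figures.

1.630 × 10⁴⁰

Planck area: A_P = ℏG/c³ = 2.613 × 10⁻⁷⁰ m².
4.26 × 10⁻³⁰ / 2.613 × 10⁻⁷⁰ = 1.630 × 10⁴⁰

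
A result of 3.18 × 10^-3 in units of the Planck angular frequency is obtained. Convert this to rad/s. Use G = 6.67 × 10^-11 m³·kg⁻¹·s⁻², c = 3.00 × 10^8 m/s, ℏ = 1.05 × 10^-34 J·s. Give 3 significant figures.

5.92 × 10^40 rad/s

One Planck angular frequency: ω_P = √(c⁵/(ℏG)) = 1.86 × 10^43 rad/s.
3.18 × 10^-3 × 1.86 × 10^43 rad/s = 5.92 × 10^40 rad/s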